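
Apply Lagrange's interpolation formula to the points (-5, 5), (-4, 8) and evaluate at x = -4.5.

Lagrange interpolation formula:
P(x) = Σ yᵢ × Lᵢ(x)
where Lᵢ(x) = Π_{j≠i} (x - xⱼ)/(xᵢ - xⱼ)

L_0(-4.5) = (-4.5 - (-4))/(-5 - (-4)) = 0.500000
L_1(-4.5) = (-4.5 - (-5))/(-4 - (-5)) = 0.500000

P(-4.5) = 5×L_0(-4.5) + 8×L_1(-4.5)
P(-4.5) = 6.500000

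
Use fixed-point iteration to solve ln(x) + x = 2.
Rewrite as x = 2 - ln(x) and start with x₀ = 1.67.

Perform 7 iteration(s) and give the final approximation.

Equation: ln(x) + x = 2
Fixed-point form: x = 2 - ln(x)
x₀ = 1.67

x_1 = g(1.670000) = 1.487176
x_2 = g(1.487176) = 1.603121
x_3 = g(1.603121) = 1.528048
x_4 = g(1.528048) = 1.576009
x_5 = g(1.576009) = 1.545104
x_6 = g(1.545104) = 1.564909
x_7 = g(1.564909) = 1.552173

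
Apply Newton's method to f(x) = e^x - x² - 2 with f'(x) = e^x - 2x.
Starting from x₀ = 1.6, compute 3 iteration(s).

f(x) = e^x - x² - 2
f'(x) = e^x - 2x
x₀ = 1.6

Newton-Raphson formula: x_{n+1} = x_n - f(x_n)/f'(x_n)

Iteration 1:
  f(1.600000) = 0.393032
  f'(1.600000) = 1.753032
  x_1 = 1.600000 - 0.393032/1.753032 = 1.375799
Iteration 2:
  f(1.375799) = 0.065415
  f'(1.375799) = 1.206639
  x_2 = 1.375799 - 0.065415/1.206639 = 1.321586
Iteration 3:
  f(1.321586) = 0.002774
  f'(1.321586) = 1.106192
  x_3 = 1.321586 - 0.002774/1.106192 = 1.319079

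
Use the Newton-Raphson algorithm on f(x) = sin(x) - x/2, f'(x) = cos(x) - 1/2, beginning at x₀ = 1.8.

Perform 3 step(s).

f(x) = sin(x) - x/2
f'(x) = cos(x) - 1/2
x₀ = 1.8

Newton-Raphson formula: x_{n+1} = x_n - f(x_n)/f'(x_n)

Iteration 1:
  f(1.800000) = 0.073848
  f'(1.800000) = -0.727202
  x_1 = 1.800000 - 0.073848/(-0.727202) = 1.901550
Iteration 2:
  f(1.901550) = -0.004977
  f'(1.901550) = -0.824756
  x_2 = 1.901550 - (-0.004977)/(-0.824756) = 1.895515
Iteration 3:
  f(1.895515) = -0.000017
  f'(1.895515) = -0.819042
  x_3 = 1.895515 - (-0.000017)/(-0.819042) = 1.895494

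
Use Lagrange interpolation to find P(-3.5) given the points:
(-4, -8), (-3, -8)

Lagrange interpolation formula:
P(x) = Σ yᵢ × Lᵢ(x)
where Lᵢ(x) = Π_{j≠i} (x - xⱼ)/(xᵢ - xⱼ)

L_0(-3.5) = (-3.5 - (-3))/(-4 - (-3)) = 0.500000
L_1(-3.5) = (-3.5 - (-4))/(-3 - (-4)) = 0.500000

P(-3.5) = (-8)×L_0(-3.5) + (-8)×L_1(-3.5)
P(-3.5) = -8.000000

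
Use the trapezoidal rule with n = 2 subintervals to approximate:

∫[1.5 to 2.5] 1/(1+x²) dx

f(x) = 1/(1+x²)
a = 1.5, b = 2.5, n = 2
h = (b - a)/n = 0.500000

Trapezoidal rule: (h/2)[f(x₀) + 2f(x₁) + 2f(x₂) + ... + f(xₙ)]

x_0 = 1.5000, f(x_0) = 0.307692, coefficient = 1
x_1 = 2.0000, f(x_1) = 0.200000, coefficient = 2
x_2 = 2.5000, f(x_2) = 0.137931, coefficient = 1

I ≈ (0.500000/2) × 0.845623 = 0.211406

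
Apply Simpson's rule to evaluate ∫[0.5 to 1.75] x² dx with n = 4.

f(x) = x²
a = 0.5, b = 1.75, n = 4
h = (b - a)/n = 0.312500

Simpson's rule: (h/3)[f(x₀) + 4f(x₁) + 2f(x₂) + ... + f(xₙ)]

x_0 = 0.5000, f(x_0) = 0.250000, coefficient = 1
x_1 = 0.8125, f(x_1) = 0.660156, coefficient = 4
x_2 = 1.1250, f(x_2) = 1.265625, coefficient = 2
x_3 = 1.4375, f(x_3) = 2.066406, coefficient = 4
x_4 = 1.7500, f(x_4) = 3.062500, coefficient = 1

I ≈ (0.312500/3) × 16.750000 = 1.744792
Exact value: 1.744792
Error: 0.000000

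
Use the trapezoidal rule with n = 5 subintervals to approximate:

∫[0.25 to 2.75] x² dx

f(x) = x²
a = 0.25, b = 2.75, n = 5
h = (b - a)/n = 0.500000

Trapezoidal rule: (h/2)[f(x₀) + 2f(x₁) + 2f(x₂) + ... + f(xₙ)]

x_0 = 0.2500, f(x_0) = 0.062500, coefficient = 1
x_1 = 0.7500, f(x_1) = 0.562500, coefficient = 2
x_2 = 1.2500, f(x_2) = 1.562500, coefficient = 2
x_3 = 1.7500, f(x_3) = 3.062500, coefficient = 2
x_4 = 2.2500, f(x_4) = 5.062500, coefficient = 2
x_5 = 2.7500, f(x_5) = 7.562500, coefficient = 1

I ≈ (0.500000/2) × 28.125000 = 7.031250
Exact value: 6.927083
Error: 0.104167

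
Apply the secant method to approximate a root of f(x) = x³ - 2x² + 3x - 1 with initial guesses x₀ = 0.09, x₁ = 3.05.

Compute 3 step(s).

f(x) = x³ - 2x² + 3x - 1
x₀ = 0.09, x₁ = 3.05

Secant formula: x_{n+1} = x_n - f(x_n)(x_n - x_{n-1})/(f(x_n) - f(x_{n-1}))

Iteration 1:
  f(0.090000) = -0.745471
  f(3.050000) = 17.917625
  x_2 = 3.050000 - 17.917625×(3.050000 - 0.090000)/(17.917625 - (-0.745471))
       = 0.208233
Iteration 2:
  f(3.050000) = 17.917625
  f(0.208233) = -0.452994
  x_3 = 0.208233 - (-0.452994)×(0.208233 - 3.050000)/(-0.452994 - 17.917625)
       = 0.278307
Iteration 3:
  f(0.208233) = -0.452994
  f(0.278307) = -0.298432
  x_4 = 0.278307 - (-0.298432)×(0.278307 - 0.208233)/(-0.298432 - (-0.452994))
       = 0.413608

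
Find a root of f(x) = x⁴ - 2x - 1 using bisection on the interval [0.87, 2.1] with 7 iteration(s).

f(x) = x⁴ - 2x - 1
Initial interval: [0.87, 2.1]

Iteration 1:
  c_1 = (0.870000 + 2.100000)/2 = 1.485000
  f(c_1) = f(1.485000) = 0.893017
  f(a) × f(c) < 0, new interval: [0.870000, 1.485000]
Iteration 2:
  c_2 = (0.870000 + 1.485000)/2 = 1.177500
  f(c_2) = f(1.177500) = -1.432600
  f(a) × f(c) ≥ 0, new interval: [1.177500, 1.485000]
Iteration 3:
  c_3 = (1.177500 + 1.485000)/2 = 1.331250
  f(c_3) = f(1.331250) = -0.521713
  f(a) × f(c) ≥ 0, new interval: [1.331250, 1.485000]
Iteration 4:
  c_4 = (1.331250 + 1.485000)/2 = 1.408125
  f(c_4) = f(1.408125) = 0.115309
  f(a) × f(c) < 0, new interval: [1.331250, 1.408125]
Iteration 5:
  c_5 = (1.331250 + 1.408125)/2 = 1.369687
  f(c_5) = f(1.369687) = -0.219834
  f(a) × f(c) ≥ 0, new interval: [1.369687, 1.408125]
Iteration 6:
  c_6 = (1.369687 + 1.408125)/2 = 1.388906
  f(c_6) = f(1.388906) = -0.056538
  f(a) × f(c) ≥ 0, new interval: [1.388906, 1.408125]
Iteration 7:
  c_7 = (1.388906 + 1.408125)/2 = 1.398516
  f(c_7) = f(1.398516) = 0.028302
  f(a) × f(c) < 0, new interval: [1.388906, 1.398516]

After 7 iteration(s), the approximation is c_7 = 1.398516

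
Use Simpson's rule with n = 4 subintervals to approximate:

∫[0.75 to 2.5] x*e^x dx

f(x) = x*e^x
a = 0.75, b = 2.5, n = 4
h = (b - a)/n = 0.437500

Simpson's rule: (h/3)[f(x₀) + 4f(x₁) + 2f(x₂) + ... + f(xₙ)]

x_0 = 0.7500, f(x_0) = 1.587750, coefficient = 1
x_1 = 1.1875, f(x_1) = 3.893663, coefficient = 4
x_2 = 1.6250, f(x_2) = 8.252431, coefficient = 2
x_3 = 2.0625, f(x_3) = 16.222819, coefficient = 4
x_4 = 2.5000, f(x_4) = 30.456235, coefficient = 1

I ≈ (0.437500/3) × 129.014774 = 18.814654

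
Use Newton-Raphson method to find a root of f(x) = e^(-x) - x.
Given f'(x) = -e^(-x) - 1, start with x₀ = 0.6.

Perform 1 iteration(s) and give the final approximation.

f(x) = e^(-x) - x
f'(x) = -e^(-x) - 1
x₀ = 0.6

Newton-Raphson formula: x_{n+1} = x_n - f(x_n)/f'(x_n)

Iteration 1:
  f(0.600000) = -0.051188
  f'(0.600000) = -1.548812
  x_1 = 0.600000 - (-0.051188)/(-1.548812) = 0.566950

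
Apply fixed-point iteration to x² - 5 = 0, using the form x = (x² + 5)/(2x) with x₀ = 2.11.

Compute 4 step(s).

Equation: x² - 5 = 0
Fixed-point form: x = (x² + 5)/(2x)
x₀ = 2.11

x_1 = g(2.110000) = 2.239834
x_2 = g(2.239834) = 2.236071
x_3 = g(2.236071) = 2.236068
x_4 = g(2.236068) = 2.236068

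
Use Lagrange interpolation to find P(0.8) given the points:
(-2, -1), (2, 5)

Lagrange interpolation formula:
P(x) = Σ yᵢ × Lᵢ(x)
where Lᵢ(x) = Π_{j≠i} (x - xⱼ)/(xᵢ - xⱼ)

L_0(0.8) = (0.8 - 2)/(-2 - 2) = 0.300000
L_1(0.8) = (0.8 - (-2))/(2 - (-2)) = 0.700000

P(0.8) = (-1)×L_0(0.8) + 5×L_1(0.8)
P(0.8) = 3.200000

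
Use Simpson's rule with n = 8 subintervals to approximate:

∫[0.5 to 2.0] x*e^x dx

f(x) = x*e^x
a = 0.5, b = 2.0, n = 8
h = (b - a)/n = 0.187500

Simpson's rule: (h/3)[f(x₀) + 4f(x₁) + 2f(x₂) + ... + f(xₙ)]

x_0 = 0.5000, f(x_0) = 0.824361, coefficient = 1
x_1 = 0.6875, f(x_1) = 1.367257, coefficient = 4
x_2 = 0.8750, f(x_2) = 2.099016, coefficient = 2
x_3 = 1.0625, f(x_3) = 3.074446, coefficient = 4
x_4 = 1.2500, f(x_4) = 4.362929, coefficient = 2
x_5 = 1.4375, f(x_5) = 6.052101, coefficient = 4
x_6 = 1.6250, f(x_6) = 8.252431, coefficient = 2
x_7 = 1.8125, f(x_7) = 11.102909, coefficient = 4
x_8 = 2.0000, f(x_8) = 14.778112, coefficient = 1

I ≈ (0.187500/3) × 131.418073 = 8.213630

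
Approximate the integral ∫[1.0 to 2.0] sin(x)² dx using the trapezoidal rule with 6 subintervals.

f(x) = sin(x)²
a = 1.0, b = 2.0, n = 6
h = (b - a)/n = 0.166667

Trapezoidal rule: (h/2)[f(x₀) + 2f(x₁) + 2f(x₂) + ... + f(xₙ)]

x_0 = 1.0000, f(x_0) = 0.708073, coefficient = 1
x_1 = 1.1667, f(x_1) = 0.845379, coefficient = 2
x_2 = 1.3333, f(x_2) = 0.944663, coefficient = 2
x_3 = 1.5000, f(x_3) = 0.994996, coefficient = 2
x_4 = 1.6667, f(x_4) = 0.990837, coefficient = 2
x_5 = 1.8333, f(x_5) = 0.932643, coefficient = 2
x_6 = 2.0000, f(x_6) = 0.826822, coefficient = 1

I ≈ (0.166667/2) × 10.951933 = 0.912661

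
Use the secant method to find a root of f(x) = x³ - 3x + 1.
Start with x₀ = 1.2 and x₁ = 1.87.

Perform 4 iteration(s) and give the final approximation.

f(x) = x³ - 3x + 1
x₀ = 1.2, x₁ = 1.87

Secant formula: x_{n+1} = x_n - f(x_n)(x_n - x_{n-1})/(f(x_n) - f(x_{n-1}))

Iteration 1:
  f(1.200000) = -0.872000
  f(1.870000) = 1.929203
  x_2 = 1.870000 - 1.929203×(1.870000 - 1.200000)/(1.929203 - (-0.872000))
       = 1.408568
Iteration 2:
  f(1.870000) = 1.929203
  f(1.408568) = -0.431017
  x_3 = 1.408568 - (-0.431017)×(1.408568 - 1.870000)/(-0.431017 - 1.929203)
       = 1.492833
Iteration 3:
  f(1.408568) = -0.431017
  f(1.492833) = -0.151645
  x_4 = 1.492833 - (-0.151645)×(1.492833 - 1.408568)/(-0.151645 - (-0.431017))
       = 1.538573
Iteration 4:
  f(1.492833) = -0.151645
  f(1.538573) = 0.026402
  x_5 = 1.538573 - 0.026402×(1.538573 - 1.492833)/(0.026402 - (-0.151645))
       = 1.531790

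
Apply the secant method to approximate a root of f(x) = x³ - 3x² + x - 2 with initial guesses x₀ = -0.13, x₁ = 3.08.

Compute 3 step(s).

f(x) = x³ - 3x² + x - 2
x₀ = -0.13, x₁ = 3.08

Secant formula: x_{n+1} = x_n - f(x_n)(x_n - x_{n-1})/(f(x_n) - f(x_{n-1}))

Iteration 1:
  f(-0.130000) = -2.182897
  f(3.080000) = 1.838912
  x_2 = 3.080000 - 1.838912×(3.080000 - (-0.130000))/(1.838912 - (-2.182897))
       = 1.612276
Iteration 2:
  f(3.080000) = 1.838912
  f(1.612276) = -3.995020
  x_3 = 1.612276 - (-3.995020)×(1.612276 - 3.080000)/(-3.995020 - 1.838912)
       = 2.617359
Iteration 3:
  f(1.612276) = -3.995020
  f(2.617359) = -2.003949
  x_4 = 2.617359 - (-2.003949)×(2.617359 - 1.612276)/(-2.003949 - (-3.995020))
       = 3.628943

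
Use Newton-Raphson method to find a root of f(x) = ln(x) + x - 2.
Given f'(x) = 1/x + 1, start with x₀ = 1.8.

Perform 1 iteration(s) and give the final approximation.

f(x) = ln(x) + x - 2
f'(x) = 1/x + 1
x₀ = 1.8

Newton-Raphson formula: x_{n+1} = x_n - f(x_n)/f'(x_n)

Iteration 1:
  f(1.800000) = 0.387787
  f'(1.800000) = 1.555556
  x_1 = 1.800000 - 0.387787/1.555556 = 1.550709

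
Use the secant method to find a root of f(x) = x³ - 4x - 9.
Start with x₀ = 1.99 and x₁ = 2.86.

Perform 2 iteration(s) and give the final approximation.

f(x) = x³ - 4x - 9
x₀ = 1.99, x₁ = 2.86

Secant formula: x_{n+1} = x_n - f(x_n)(x_n - x_{n-1})/(f(x_n) - f(x_{n-1}))

Iteration 1:
  f(1.990000) = -9.079401
  f(2.860000) = 2.953656
  x_2 = 2.860000 - 2.953656×(2.860000 - 1.990000)/(2.953656 - (-9.079401))
       = 2.646448
Iteration 2:
  f(2.860000) = 2.953656
  f(2.646448) = -1.050895
  x_3 = 2.646448 - (-1.050895)×(2.646448 - 2.860000)/(-1.050895 - 2.953656)
       = 2.702490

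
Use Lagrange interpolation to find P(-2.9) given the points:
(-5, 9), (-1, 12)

Lagrange interpolation formula:
P(x) = Σ yᵢ × Lᵢ(x)
where Lᵢ(x) = Π_{j≠i} (x - xⱼ)/(xᵢ - xⱼ)

L_0(-2.9) = (-2.9 - (-1))/(-5 - (-1)) = 0.475000
L_1(-2.9) = (-2.9 - (-5))/(-1 - (-5)) = 0.525000

P(-2.9) = 9×L_0(-2.9) + 12×L_1(-2.9)
P(-2.9) = 10.575000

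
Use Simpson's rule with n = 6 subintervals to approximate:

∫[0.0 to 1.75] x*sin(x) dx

f(x) = x*sin(x)
a = 0.0, b = 1.75, n = 6
h = (b - a)/n = 0.291667

Simpson's rule: (h/3)[f(x₀) + 4f(x₁) + 2f(x₂) + ... + f(xₙ)]

x_0 = 0.0000, f(x_0) = 0.000000, coefficient = 1
x_1 = 0.2917, f(x_1) = 0.083868, coefficient = 4
x_2 = 0.5833, f(x_2) = 0.321305, coefficient = 2
x_3 = 0.8750, f(x_3) = 0.671601, coefficient = 4
x_4 = 1.1667, f(x_4) = 1.072686, coefficient = 2
x_5 = 1.4583, f(x_5) = 1.449121, coefficient = 4
x_6 = 1.7500, f(x_6) = 1.721975, coefficient = 1

I ≈ (0.291667/3) × 13.328316 = 1.295809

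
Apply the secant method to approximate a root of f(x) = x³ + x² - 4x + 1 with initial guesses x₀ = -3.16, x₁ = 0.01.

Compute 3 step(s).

f(x) = x³ + x² - 4x + 1
x₀ = -3.16, x₁ = 0.01

Secant formula: x_{n+1} = x_n - f(x_n)(x_n - x_{n-1})/(f(x_n) - f(x_{n-1}))

Iteration 1:
  f(-3.160000) = -7.928896
  f(0.010000) = 0.960101
  x_2 = 0.010000 - 0.960101×(0.010000 - (-3.160000))/(0.960101 - (-7.928896))
       = -0.332392
Iteration 2:
  f(0.010000) = 0.960101
  f(-0.332392) = 2.403328
  x_3 = -0.332392 - 2.403328×(-0.332392 - 0.010000)/(2.403328 - 0.960101)
       = 0.237775
Iteration 3:
  f(-0.332392) = 2.403328
  f(0.237775) = 0.118880
  x_4 = 0.237775 - 0.118880×(0.237775 - (-0.332392))/(0.118880 - 2.403328)
       = 0.267446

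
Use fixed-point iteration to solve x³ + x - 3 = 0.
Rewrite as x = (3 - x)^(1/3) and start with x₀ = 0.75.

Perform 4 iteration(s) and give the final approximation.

Equation: x³ + x - 3 = 0
Fixed-point form: x = (3 - x)^(1/3)
x₀ = 0.75

x_1 = g(0.750000) = 1.310371
x_2 = g(1.310371) = 1.191051
x_3 = g(1.191051) = 1.218453
x_4 = g(1.218453) = 1.212269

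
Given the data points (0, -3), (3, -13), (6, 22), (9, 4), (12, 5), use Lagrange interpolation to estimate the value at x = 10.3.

Lagrange interpolation formula:
P(x) = Σ yᵢ × Lᵢ(x)
where Lᵢ(x) = Π_{j≠i} (x - xⱼ)/(xᵢ - xⱼ)

L_0(10.3) = (10.3 - 3)/(0 - 3) × (10.3 - 6)/(0 - 6) × (10.3 - 9)/(0 - 9) × (10.3 - 12)/(0 - 12) = -0.035685
L_1(10.3) = (10.3 - 0)/(3 - 0) × (10.3 - 6)/(3 - 6) × (10.3 - 9)/(3 - 9) × (10.3 - 12)/(3 - 12) = 0.201401
L_2(10.3) = (10.3 - 0)/(6 - 0) × (10.3 - 3)/(6 - 3) × (10.3 - 9)/(6 - 9) × (10.3 - 12)/(6 - 12) = -0.512870
L_3(10.3) = (10.3 - 0)/(9 - 0) × (10.3 - 3)/(9 - 3) × (10.3 - 6)/(9 - 6) × (10.3 - 12)/(9 - 12) = 1.130944
L_4(10.3) = (10.3 - 0)/(12 - 0) × (10.3 - 3)/(12 - 3) × (10.3 - 6)/(12 - 6) × (10.3 - 9)/(12 - 9) = 0.216210

P(10.3) = (-3)×L_0(10.3) + (-13)×L_1(10.3) + 22×L_2(10.3) + 4×L_3(10.3) + 5×L_4(10.3)
P(10.3) = -8.189473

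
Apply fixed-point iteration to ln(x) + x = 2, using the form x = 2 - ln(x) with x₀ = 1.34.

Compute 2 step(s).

Equation: ln(x) + x = 2
Fixed-point form: x = 2 - ln(x)
x₀ = 1.34

x_1 = g(1.340000) = 1.707330
x_2 = g(1.707330) = 1.465069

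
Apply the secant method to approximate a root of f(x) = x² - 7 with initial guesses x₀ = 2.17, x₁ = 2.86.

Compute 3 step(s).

f(x) = x² - 7
x₀ = 2.17, x₁ = 2.86

Secant formula: x_{n+1} = x_n - f(x_n)(x_n - x_{n-1})/(f(x_n) - f(x_{n-1}))

Iteration 1:
  f(2.170000) = -2.291100
  f(2.860000) = 1.179600
  x_2 = 2.860000 - 1.179600×(2.860000 - 2.170000)/(1.179600 - (-2.291100))
       = 2.625487
Iteration 2:
  f(2.860000) = 1.179600
  f(2.625487) = -0.106818
  x_3 = 2.625487 - (-0.106818)×(2.625487 - 2.860000)/(-0.106818 - 1.179600)
       = 2.644960
Iteration 3:
  f(2.625487) = -0.106818
  f(2.644960) = -0.004187
  x_4 = 2.644960 - (-0.004187)×(2.644960 - 2.625487)/(-0.004187 - (-0.106818))
       = 2.645754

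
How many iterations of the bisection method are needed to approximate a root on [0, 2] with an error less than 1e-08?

We need (b-a)/2^n ≤ 1e-08
(2 - 0)/2^n ≤ 1e-08
2/2^n ≤ 1e-08
2^n ≥ 200000000
n ≥ log₂(200000000) = 27.58
n ≥ 28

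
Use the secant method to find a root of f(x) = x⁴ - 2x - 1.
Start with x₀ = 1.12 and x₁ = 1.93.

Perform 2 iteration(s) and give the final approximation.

f(x) = x⁴ - 2x - 1
x₀ = 1.12, x₁ = 1.93

Secant formula: x_{n+1} = x_n - f(x_n)(x_n - x_{n-1})/(f(x_n) - f(x_{n-1}))

Iteration 1:
  f(1.120000) = -1.666481
  f(1.930000) = 9.014880
  x_2 = 1.930000 - 9.014880×(1.930000 - 1.120000)/(9.014880 - (-1.666481))
       = 1.246374
Iteration 2:
  f(1.930000) = 9.014880
  f(1.246374) = -1.079545
  x_3 = 1.246374 - (-1.079545)×(1.246374 - 1.930000)/(-1.079545 - 9.014880)
       = 1.319484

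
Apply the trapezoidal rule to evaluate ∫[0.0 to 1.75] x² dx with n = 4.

f(x) = x²
a = 0.0, b = 1.75, n = 4
h = (b - a)/n = 0.437500

Trapezoidal rule: (h/2)[f(x₀) + 2f(x₁) + 2f(x₂) + ... + f(xₙ)]

x_0 = 0.0000, f(x_0) = 0.000000, coefficient = 1
x_1 = 0.4375, f(x_1) = 0.191406, coefficient = 2
x_2 = 0.8750, f(x_2) = 0.765625, coefficient = 2
x_3 = 1.3125, f(x_3) = 1.722656, coefficient = 2
x_4 = 1.7500, f(x_4) = 3.062500, coefficient = 1

I ≈ (0.437500/2) × 8.421875 = 1.842285
Exact value: 1.786458
Error: 0.055827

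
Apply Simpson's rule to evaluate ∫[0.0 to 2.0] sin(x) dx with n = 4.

f(x) = sin(x)
a = 0.0, b = 2.0, n = 4
h = (b - a)/n = 0.500000

Simpson's rule: (h/3)[f(x₀) + 4f(x₁) + 2f(x₂) + ... + f(xₙ)]

x_0 = 0.0000, f(x_0) = 0.000000, coefficient = 1
x_1 = 0.5000, f(x_1) = 0.479426, coefficient = 4
x_2 = 1.0000, f(x_2) = 0.841471, coefficient = 2
x_3 = 1.5000, f(x_3) = 0.997495, coefficient = 4
x_4 = 2.0000, f(x_4) = 0.909297, coefficient = 1

I ≈ (0.500000/3) × 8.499921 = 1.416654
Exact value: 1.416147
Error: 0.000507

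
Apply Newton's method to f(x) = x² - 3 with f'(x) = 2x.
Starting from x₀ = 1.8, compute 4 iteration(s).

f(x) = x² - 3
f'(x) = 2x
x₀ = 1.8

Newton-Raphson formula: x_{n+1} = x_n - f(x_n)/f'(x_n)

Iteration 1:
  f(1.800000) = 0.240000
  f'(1.800000) = 3.600000
  x_1 = 1.800000 - 0.240000/3.600000 = 1.733333
Iteration 2:
  f(1.733333) = 0.004444
  f'(1.733333) = 3.466667
  x_2 = 1.733333 - 0.004444/3.466667 = 1.732051
Iteration 3:
  f(1.732051) = 0.000002
  f'(1.732051) = 3.464103
  x_3 = 1.732051 - 0.000002/3.464103 = 1.732051
Iteration 4:
  f(1.732051) = 0.000000
  f'(1.732051) = 3.464102
  x_4 = 1.732051 - 0.000000/3.464102 = 1.732051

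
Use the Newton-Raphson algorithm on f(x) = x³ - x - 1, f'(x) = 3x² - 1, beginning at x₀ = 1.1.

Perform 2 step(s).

f(x) = x³ - x - 1
f'(x) = 3x² - 1
x₀ = 1.1

Newton-Raphson formula: x_{n+1} = x_n - f(x_n)/f'(x_n)

Iteration 1:
  f(1.100000) = -0.769000
  f'(1.100000) = 2.630000
  x_1 = 1.100000 - (-0.769000)/2.630000 = 1.392395
Iteration 2:
  f(1.392395) = 0.307132
  f'(1.392395) = 4.816295
  x_2 = 1.392395 - 0.307132/4.816295 = 1.328626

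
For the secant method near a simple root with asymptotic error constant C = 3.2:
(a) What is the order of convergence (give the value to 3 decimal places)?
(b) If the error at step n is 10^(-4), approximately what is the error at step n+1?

(a) Secant method has superlinear convergence with order φ = (1+√5)/2 ≈ 1.618.
    This means |e_{n+1}| ≈ C|e_n|^1.618.

(b) With |e_n| = 10^(-4) and C = 3.2:
    |e_{n+1}| ≈ 3.2 × (10^(-4))^1.618 = 3.2 × 10^(-6.47)

(a) ≈ 1.618 (golden ratio); (b) |e_{n+1}| ≈ 1.079e-06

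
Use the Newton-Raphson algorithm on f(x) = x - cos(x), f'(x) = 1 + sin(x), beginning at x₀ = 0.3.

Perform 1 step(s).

f(x) = x - cos(x)
f'(x) = 1 + sin(x)
x₀ = 0.3

Newton-Raphson formula: x_{n+1} = x_n - f(x_n)/f'(x_n)

Iteration 1:
  f(0.300000) = -0.655336
  f'(0.300000) = 1.295520
  x_1 = 0.300000 - (-0.655336)/1.295520 = 0.805848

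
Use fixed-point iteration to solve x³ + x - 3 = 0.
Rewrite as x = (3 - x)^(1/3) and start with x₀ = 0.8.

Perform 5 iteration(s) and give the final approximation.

Equation: x³ + x - 3 = 0
Fixed-point form: x = (3 - x)^(1/3)
x₀ = 0.8

x_1 = g(0.800000) = 1.300591
x_2 = g(1.300591) = 1.193345
x_3 = g(1.193345) = 1.217938
x_4 = g(1.217938) = 1.212386
x_5 = g(1.212386) = 1.213644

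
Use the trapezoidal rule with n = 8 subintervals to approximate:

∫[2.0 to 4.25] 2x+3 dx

f(x) = 2x+3
a = 2.0, b = 4.25, n = 8
h = (b - a)/n = 0.281250

Trapezoidal rule: (h/2)[f(x₀) + 2f(x₁) + 2f(x₂) + ... + f(xₙ)]

x_0 = 2.0000, f(x_0) = 7.000000, coefficient = 1
x_1 = 2.2812, f(x_1) = 7.562500, coefficient = 2
x_2 = 2.5625, f(x_2) = 8.125000, coefficient = 2
x_3 = 2.8438, f(x_3) = 8.687500, coefficient = 2
x_4 = 3.1250, f(x_4) = 9.250000, coefficient = 2
x_5 = 3.4062, f(x_5) = 9.812500, coefficient = 2
x_6 = 3.6875, f(x_6) = 10.375000, coefficient = 2
x_7 = 3.9688, f(x_7) = 10.937500, coefficient = 2
x_8 = 4.2500, f(x_8) = 11.500000, coefficient = 1

I ≈ (0.281250/2) × 148.000000 = 20.812500
Exact value: 20.812500
Error: 0.000000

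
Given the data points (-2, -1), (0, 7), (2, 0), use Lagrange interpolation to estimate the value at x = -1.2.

Lagrange interpolation formula:
P(x) = Σ yᵢ × Lᵢ(x)
where Lᵢ(x) = Π_{j≠i} (x - xⱼ)/(xᵢ - xⱼ)

L_0(-1.2) = (-1.2 - 0)/(-2 - 0) × (-1.2 - 2)/(-2 - 2) = 0.480000
L_1(-1.2) = (-1.2 - (-2))/(0 - (-2)) × (-1.2 - 2)/(0 - 2) = 0.640000
L_2(-1.2) = (-1.2 - (-2))/(2 - (-2)) × (-1.2 - 0)/(2 - 0) = -0.120000

P(-1.2) = (-1)×L_0(-1.2) + 7×L_1(-1.2) + 0×L_2(-1.2)
P(-1.2) = 4.000000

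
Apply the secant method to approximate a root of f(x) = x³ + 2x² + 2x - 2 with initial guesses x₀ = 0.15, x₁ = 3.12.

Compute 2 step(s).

f(x) = x³ + 2x² + 2x - 2
x₀ = 0.15, x₁ = 3.12

Secant formula: x_{n+1} = x_n - f(x_n)(x_n - x_{n-1})/(f(x_n) - f(x_{n-1}))

Iteration 1:
  f(0.150000) = -1.651625
  f(3.120000) = 54.080128
  x_2 = 3.120000 - 54.080128×(3.120000 - 0.150000)/(54.080128 - (-1.651625))
       = 0.238017
Iteration 2:
  f(3.120000) = 54.080128
  f(0.238017) = -1.397179
  x_3 = 0.238017 - (-1.397179)×(0.238017 - 3.120000)/(-1.397179 - 54.080128)
       = 0.310599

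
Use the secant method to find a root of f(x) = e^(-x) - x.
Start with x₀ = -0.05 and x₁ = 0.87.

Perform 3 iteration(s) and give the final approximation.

f(x) = e^(-x) - x
x₀ = -0.05, x₁ = 0.87

Secant formula: x_{n+1} = x_n - f(x_n)(x_n - x_{n-1})/(f(x_n) - f(x_{n-1}))

Iteration 1:
  f(-0.050000) = 1.101271
  f(0.870000) = -0.451048
  x_2 = 0.870000 - (-0.451048)×(0.870000 - (-0.050000))/(-0.451048 - 1.101271)
       = 0.602681
Iteration 2:
  f(0.870000) = -0.451048
  f(0.602681) = -0.055339
  x_3 = 0.602681 - (-0.055339)×(0.602681 - 0.870000)/(-0.055339 - (-0.451048))
       = 0.565297
Iteration 3:
  f(0.602681) = -0.055339
  f(0.565297) = 0.002894
  x_4 = 0.565297 - 0.002894×(0.565297 - 0.602681)/(0.002894 - (-0.055339))
       = 0.567155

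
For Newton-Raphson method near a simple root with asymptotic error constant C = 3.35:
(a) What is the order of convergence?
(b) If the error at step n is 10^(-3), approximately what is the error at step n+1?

(a) Newton-Raphson has quadratic (order 2) convergence near simple roots.
    This means |e_{n+1}| ≈ C|e_n|².

(b) With |e_n| = 10^(-3) and C = 3.35:
    |e_{n+1}| ≈ 3.35 × (10^(-3))² = 3.35 × 10^(-6)

(a) 2 (quadratic); (b) |e_{n+1}| ≈ 3.350e-06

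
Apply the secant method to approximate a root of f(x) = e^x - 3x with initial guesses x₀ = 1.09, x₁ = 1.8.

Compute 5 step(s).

f(x) = e^x - 3x
x₀ = 1.09, x₁ = 1.8

Secant formula: x_{n+1} = x_n - f(x_n)(x_n - x_{n-1})/(f(x_n) - f(x_{n-1}))

Iteration 1:
  f(1.090000) = -0.295726
  f(1.800000) = 0.649647
  x_2 = 1.800000 - 0.649647×(1.800000 - 1.090000)/(0.649647 - (-0.295726))
       = 1.312098
Iteration 2:
  f(1.800000) = 0.649647
  f(1.312098) = -0.222337
  x_3 = 1.312098 - (-0.222337)×(1.312098 - 1.800000)/(-0.222337 - 0.649647)
       = 1.436502
Iteration 3:
  f(1.312098) = -0.222337
  f(1.436502) = -0.103548
  x_4 = 1.436502 - (-0.103548)×(1.436502 - 1.312098)/(-0.103548 - (-0.222337))
       = 1.544946
Iteration 4:
  f(1.436502) = -0.103548
  f(1.544946) = 0.052880
  x_5 = 1.544946 - 0.052880×(1.544946 - 1.436502)/(0.052880 - (-0.103548))
       = 1.508287
Iteration 5:
  f(1.544946) = 0.052880
  f(1.508287) = -0.005878
  x_6 = 1.508287 - (-0.005878)×(1.508287 - 1.544946)/(-0.005878 - 0.052880)
       = 1.511954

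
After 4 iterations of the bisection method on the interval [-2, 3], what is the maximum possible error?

Bisection error bound: |error| ≤ (b-a)/2^n
|error| ≤ (3 - (-2))/2^4 = 5/2^4
|error| ≤ 0.3125000000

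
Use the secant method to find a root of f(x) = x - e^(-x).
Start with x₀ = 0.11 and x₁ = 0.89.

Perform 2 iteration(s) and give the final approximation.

f(x) = x - e^(-x)
x₀ = 0.11, x₁ = 0.89

Secant formula: x_{n+1} = x_n - f(x_n)(x_n - x_{n-1})/(f(x_n) - f(x_{n-1}))

Iteration 1:
  f(0.110000) = -0.785834
  f(0.890000) = 0.479344
  x_2 = 0.890000 - 0.479344×(0.890000 - 0.110000)/(0.479344 - (-0.785834))
       = 0.594478
Iteration 2:
  f(0.890000) = 0.479344
  f(0.594478) = 0.042627
  x_3 = 0.594478 - 0.042627×(0.594478 - 0.890000)/(0.042627 - 0.479344)
       = 0.565632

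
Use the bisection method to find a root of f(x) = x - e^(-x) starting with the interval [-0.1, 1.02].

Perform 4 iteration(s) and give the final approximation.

f(x) = x - e^(-x)
Initial interval: [-0.1, 1.02]

Iteration 1:
  c_1 = (-0.100000 + 1.020000)/2 = 0.460000
  f(c_1) = f(0.460000) = -0.171284
  f(a) × f(c) ≥ 0, new interval: [0.460000, 1.020000]
Iteration 2:
  c_2 = (0.460000 + 1.020000)/2 = 0.740000
  f(c_2) = f(0.740000) = 0.262886
  f(a) × f(c) < 0, new interval: [0.460000, 0.740000]
Iteration 3:
  c_3 = (0.460000 + 0.740000)/2 = 0.600000
  f(c_3) = f(0.600000) = 0.051188
  f(a) × f(c) < 0, new interval: [0.460000, 0.600000]
Iteration 4:
  c_4 = (0.460000 + 0.600000)/2 = 0.530000
  f(c_4) = f(0.530000) = -0.058605
  f(a) × f(c) ≥ 0, new interval: [0.530000, 0.600000]

After 4 iteration(s), the approximation is c_4 = 0.530000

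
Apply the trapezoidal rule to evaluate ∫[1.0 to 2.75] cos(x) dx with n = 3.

f(x) = cos(x)
a = 1.0, b = 2.75, n = 3
h = (b - a)/n = 0.583333

Trapezoidal rule: (h/2)[f(x₀) + 2f(x₁) + 2f(x₂) + ... + f(xₙ)]

x_0 = 1.0000, f(x_0) = 0.540302, coefficient = 1
x_1 = 1.5833, f(x_1) = -0.012537, coefficient = 2
x_2 = 2.1667, f(x_2) = -0.561229, coefficient = 2
x_3 = 2.7500, f(x_3) = -0.924302, coefficient = 1

I ≈ (0.583333/2) × -1.531532 = -0.446697
Exact value: -0.459810
Error: 0.013113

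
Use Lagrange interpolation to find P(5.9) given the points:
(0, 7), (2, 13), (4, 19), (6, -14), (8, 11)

Lagrange interpolation formula:
P(x) = Σ yᵢ × Lᵢ(x)
where Lᵢ(x) = Π_{j≠i} (x - xⱼ)/(xᵢ - xⱼ)

L_0(5.9) = (5.9 - 2)/(0 - 2) × (5.9 - 4)/(0 - 4) × (5.9 - 6)/(0 - 6) × (5.9 - 8)/(0 - 8) = 0.004052
L_1(5.9) = (5.9 - 0)/(2 - 0) × (5.9 - 4)/(2 - 4) × (5.9 - 6)/(2 - 6) × (5.9 - 8)/(2 - 8) = -0.024522
L_2(5.9) = (5.9 - 0)/(4 - 0) × (5.9 - 2)/(4 - 2) × (5.9 - 6)/(4 - 6) × (5.9 - 8)/(4 - 8) = 0.075502
L_3(5.9) = (5.9 - 0)/(6 - 0) × (5.9 - 2)/(6 - 2) × (5.9 - 4)/(6 - 4) × (5.9 - 8)/(6 - 8) = 0.956353
L_4(5.9) = (5.9 - 0)/(8 - 0) × (5.9 - 2)/(8 - 2) × (5.9 - 4)/(8 - 4) × (5.9 - 6)/(8 - 6) = -0.011385

P(5.9) = 7×L_0(5.9) + 13×L_1(5.9) + 19×L_2(5.9) + (-14)×L_3(5.9) + 11×L_4(5.9)
P(5.9) = -12.370069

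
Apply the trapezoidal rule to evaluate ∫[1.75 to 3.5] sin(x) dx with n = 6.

f(x) = sin(x)
a = 1.75, b = 3.5, n = 6
h = (b - a)/n = 0.291667

Trapezoidal rule: (h/2)[f(x₀) + 2f(x₁) + 2f(x₂) + ... + f(xₙ)]

x_0 = 1.7500, f(x_0) = 0.983986, coefficient = 1
x_1 = 2.0417, f(x_1) = 0.891174, coefficient = 2
x_2 = 2.3333, f(x_2) = 0.723086, coefficient = 2
x_3 = 2.6250, f(x_3) = 0.493920, coefficient = 2
x_4 = 2.9167, f(x_4) = 0.223034, coefficient = 2
x_5 = 3.2083, f(x_5) = -0.066691, coefficient = 2
x_6 = 3.5000, f(x_6) = -0.350783, coefficient = 1

I ≈ (0.291667/2) × 5.162249 = 0.752828
Exact value: 0.758211
Error: 0.005383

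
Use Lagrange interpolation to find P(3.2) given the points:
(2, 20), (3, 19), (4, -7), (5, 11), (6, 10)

Lagrange interpolation formula:
P(x) = Σ yᵢ × Lᵢ(x)
where Lᵢ(x) = Π_{j≠i} (x - xⱼ)/(xᵢ - xⱼ)

L_0(3.2) = (3.2 - 3)/(2 - 3) × (3.2 - 4)/(2 - 4) × (3.2 - 5)/(2 - 5) × (3.2 - 6)/(2 - 6) = -0.033600
L_1(3.2) = (3.2 - 2)/(3 - 2) × (3.2 - 4)/(3 - 4) × (3.2 - 5)/(3 - 5) × (3.2 - 6)/(3 - 6) = 0.806400
L_2(3.2) = (3.2 - 2)/(4 - 2) × (3.2 - 3)/(4 - 3) × (3.2 - 5)/(4 - 5) × (3.2 - 6)/(4 - 6) = 0.302400
L_3(3.2) = (3.2 - 2)/(5 - 2) × (3.2 - 3)/(5 - 3) × (3.2 - 4)/(5 - 4) × (3.2 - 6)/(5 - 6) = -0.089600
L_4(3.2) = (3.2 - 2)/(6 - 2) × (3.2 - 3)/(6 - 3) × (3.2 - 4)/(6 - 4) × (3.2 - 5)/(6 - 5) = 0.014400

P(3.2) = 20×L_0(3.2) + 19×L_1(3.2) + (-7)×L_2(3.2) + 11×L_3(3.2) + 10×L_4(3.2)
P(3.2) = 11.691200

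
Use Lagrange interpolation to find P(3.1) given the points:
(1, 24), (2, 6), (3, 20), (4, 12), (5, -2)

Lagrange interpolation formula:
P(x) = Σ yᵢ × Lᵢ(x)
where Lᵢ(x) = Π_{j≠i} (x - xⱼ)/(xᵢ - xⱼ)

L_0(3.1) = (3.1 - 2)/(1 - 2) × (3.1 - 3)/(1 - 3) × (3.1 - 4)/(1 - 4) × (3.1 - 5)/(1 - 5) = 0.007838
L_1(3.1) = (3.1 - 1)/(2 - 1) × (3.1 - 3)/(2 - 3) × (3.1 - 4)/(2 - 4) × (3.1 - 5)/(2 - 5) = -0.059850
L_2(3.1) = (3.1 - 1)/(3 - 1) × (3.1 - 2)/(3 - 2) × (3.1 - 4)/(3 - 4) × (3.1 - 5)/(3 - 5) = 0.987525
L_3(3.1) = (3.1 - 1)/(4 - 1) × (3.1 - 2)/(4 - 2) × (3.1 - 3)/(4 - 3) × (3.1 - 5)/(4 - 5) = 0.073150
L_4(3.1) = (3.1 - 1)/(5 - 1) × (3.1 - 2)/(5 - 2) × (3.1 - 3)/(5 - 3) × (3.1 - 4)/(5 - 4) = -0.008663

P(3.1) = 24×L_0(3.1) + 6×L_1(3.1) + 20×L_2(3.1) + 12×L_3(3.1) + (-2)×L_4(3.1)
P(3.1) = 20.474625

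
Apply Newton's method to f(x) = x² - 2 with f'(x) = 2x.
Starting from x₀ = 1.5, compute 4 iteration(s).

f(x) = x² - 2
f'(x) = 2x
x₀ = 1.5

Newton-Raphson formula: x_{n+1} = x_n - f(x_n)/f'(x_n)

Iteration 1:
  f(1.500000) = 0.250000
  f'(1.500000) = 3.000000
  x_1 = 1.500000 - 0.250000/3.000000 = 1.416667
Iteration 2:
  f(1.416667) = 0.006944
  f'(1.416667) = 2.833333
  x_2 = 1.416667 - 0.006944/2.833333 = 1.414216
Iteration 3:
  f(1.414216) = 0.000006
  f'(1.414216) = 2.828431
  x_3 = 1.414216 - 0.000006/2.828431 = 1.414214
Iteration 4:
  f(1.414214) = 0.000000
  f'(1.414214) = 2.828427
  x_4 = 1.414214 - 0.000000/2.828427 = 1.414214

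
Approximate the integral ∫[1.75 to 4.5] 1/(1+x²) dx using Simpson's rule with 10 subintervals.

f(x) = 1/(1+x²)
a = 1.75, b = 4.5, n = 10
h = (b - a)/n = 0.275000

Simpson's rule: (h/3)[f(x₀) + 4f(x₁) + 2f(x₂) + ... + f(xₙ)]

x_0 = 1.7500, f(x_0) = 0.246154, coefficient = 1
x_1 = 2.0250, f(x_1) = 0.196054, coefficient = 4
x_2 = 2.3000, f(x_2) = 0.158983, coefficient = 2
x_3 = 2.5750, f(x_3) = 0.131051, coefficient = 4
x_4 = 2.8500, f(x_4) = 0.109619, coefficient = 2
x_5 = 3.1250, f(x_5) = 0.092888, coefficient = 4
x_6 = 3.4000, f(x_6) = 0.079618, coefficient = 2
x_7 = 3.6750, f(x_7) = 0.068939, coefficient = 4
x_8 = 3.9500, f(x_8) = 0.060232, coefficient = 2
x_9 = 4.2250, f(x_9) = 0.053049, coefficient = 4
x_10 = 4.5000, f(x_10) = 0.047059, coefficient = 1

I ≈ (0.275000/3) × 3.278039 = 0.300487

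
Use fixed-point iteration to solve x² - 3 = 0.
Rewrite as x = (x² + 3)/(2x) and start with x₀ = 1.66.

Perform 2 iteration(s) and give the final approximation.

Equation: x² - 3 = 0
Fixed-point form: x = (x² + 3)/(2x)
x₀ = 1.66

x_1 = g(1.660000) = 1.733614
x_2 = g(1.733614) = 1.732052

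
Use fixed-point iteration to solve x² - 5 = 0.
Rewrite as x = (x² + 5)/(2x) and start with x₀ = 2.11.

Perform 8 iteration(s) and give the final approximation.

Equation: x² - 5 = 0
Fixed-point form: x = (x² + 5)/(2x)
x₀ = 2.11

x_1 = g(2.110000) = 2.239834
x_2 = g(2.239834) = 2.236071
x_3 = g(2.236071) = 2.236068
x_4 = g(2.236068) = 2.236068
x_5 = g(2.236068) = 2.236068
x_6 = g(2.236068) = 2.236068
x_7 = g(2.236068) = 2.236068
x_8 = g(2.236068) = 2.236068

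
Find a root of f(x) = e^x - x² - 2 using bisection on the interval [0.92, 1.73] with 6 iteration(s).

f(x) = e^x - x² - 2
Initial interval: [0.92, 1.73]

Iteration 1:
  c_1 = (0.920000 + 1.730000)/2 = 1.325000
  f(c_1) = f(1.325000) = 0.006560
  f(a) × f(c) < 0, new interval: [0.920000, 1.325000]
Iteration 2:
  c_2 = (0.920000 + 1.325000)/2 = 1.122500
  f(c_2) = f(1.122500) = -0.187480
  f(a) × f(c) ≥ 0, new interval: [1.122500, 1.325000]
Iteration 3:
  c_3 = (1.122500 + 1.325000)/2 = 1.223750
  f(c_3) = f(1.223750) = -0.097651
  f(a) × f(c) ≥ 0, new interval: [1.223750, 1.325000]
Iteration 4:
  c_4 = (1.223750 + 1.325000)/2 = 1.274375
  f(c_4) = f(1.274375) = -0.047566
  f(a) × f(c) ≥ 0, new interval: [1.274375, 1.325000]
Iteration 5:
  c_5 = (1.274375 + 1.325000)/2 = 1.299688
  f(c_5) = f(1.299688) = -0.021037
  f(a) × f(c) ≥ 0, new interval: [1.299688, 1.325000]
Iteration 6:
  c_6 = (1.299688 + 1.325000)/2 = 1.312344
  f(c_6) = f(1.312344) = -0.007376
  f(a) × f(c) ≥ 0, new interval: [1.312344, 1.325000]

After 6 iteration(s), the approximation is c_6 = 1.312344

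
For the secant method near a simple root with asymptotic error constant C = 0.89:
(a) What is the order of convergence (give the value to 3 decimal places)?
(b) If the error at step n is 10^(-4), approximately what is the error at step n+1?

(a) Secant method has superlinear convergence with order φ = (1+√5)/2 ≈ 1.618.
    This means |e_{n+1}| ≈ C|e_n|^1.618.

(b) With |e_n| = 10^(-4) and C = 0.89:
    |e_{n+1}| ≈ 0.89 × (10^(-4))^1.618 = 0.89 × 10^(-6.47)

(a) ≈ 1.618 (golden ratio); (b) |e_{n+1}| ≈ 3.001e-07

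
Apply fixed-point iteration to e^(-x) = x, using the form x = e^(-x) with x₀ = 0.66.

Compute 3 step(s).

Equation: e^(-x) = x
Fixed-point form: x = e^(-x)
x₀ = 0.66

x_1 = g(0.660000) = 0.516851
x_2 = g(0.516851) = 0.596395
x_3 = g(0.596395) = 0.550793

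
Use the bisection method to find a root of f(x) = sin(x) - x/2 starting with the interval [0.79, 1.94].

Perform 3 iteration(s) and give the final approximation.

f(x) = sin(x) - x/2
Initial interval: [0.79, 1.94]

Iteration 1:
  c_1 = (0.790000 + 1.940000)/2 = 1.365000
  f(c_1) = f(1.365000) = 0.296399
  f(a) × f(c) ≥ 0, new interval: [1.365000, 1.940000]
Iteration 2:
  c_2 = (1.365000 + 1.940000)/2 = 1.652500
  f(c_2) = f(1.652500) = 0.170414
  f(a) × f(c) ≥ 0, new interval: [1.652500, 1.940000]
Iteration 3:
  c_3 = (1.652500 + 1.940000)/2 = 1.796250
  f(c_3) = f(1.796250) = 0.076568
  f(a) × f(c) ≥ 0, new interval: [1.796250, 1.940000]

After 3 iteration(s), the approximation is c_3 = 1.796250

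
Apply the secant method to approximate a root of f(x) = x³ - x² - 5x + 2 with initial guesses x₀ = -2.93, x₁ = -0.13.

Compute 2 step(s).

f(x) = x³ - x² - 5x + 2
x₀ = -2.93, x₁ = -0.13

Secant formula: x_{n+1} = x_n - f(x_n)(x_n - x_{n-1})/(f(x_n) - f(x_{n-1}))

Iteration 1:
  f(-2.930000) = -17.088657
  f(-0.130000) = 2.630903
  x_2 = -0.130000 - 2.630903×(-0.130000 - (-2.930000))/(2.630903 - (-17.088657))
       = -0.503565
Iteration 2:
  f(-0.130000) = 2.630903
  f(-0.503565) = 4.136553
  x_3 = -0.503565 - 4.136553×(-0.503565 - (-0.130000))/(4.136553 - 2.630903)
       = 0.522749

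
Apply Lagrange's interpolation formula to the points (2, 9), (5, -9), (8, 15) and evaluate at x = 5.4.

Lagrange interpolation formula:
P(x) = Σ yᵢ × Lᵢ(x)
where Lᵢ(x) = Π_{j≠i} (x - xⱼ)/(xᵢ - xⱼ)

L_0(5.4) = (5.4 - 5)/(2 - 5) × (5.4 - 8)/(2 - 8) = -0.057778
L_1(5.4) = (5.4 - 2)/(5 - 2) × (5.4 - 8)/(5 - 8) = 0.982222
L_2(5.4) = (5.4 - 2)/(8 - 2) × (5.4 - 5)/(8 - 5) = 0.075556

P(5.4) = 9×L_0(5.4) + (-9)×L_1(5.4) + 15×L_2(5.4)
P(5.4) = -8.226667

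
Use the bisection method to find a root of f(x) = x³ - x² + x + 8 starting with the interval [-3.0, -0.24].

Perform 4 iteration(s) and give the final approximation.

f(x) = x³ - x² + x + 8
Initial interval: [-3.0, -0.24]

Iteration 1:
  c_1 = (-3.000000 + (-0.240000))/2 = -1.620000
  f(c_1) = f(-1.620000) = -0.495928
  f(a) × f(c) ≥ 0, new interval: [-1.620000, -0.240000]
Iteration 2:
  c_2 = (-1.620000 + (-0.240000))/2 = -0.930000
  f(c_2) = f(-0.930000) = 5.400743
  f(a) × f(c) < 0, new interval: [-1.620000, -0.930000]
Iteration 3:
  c_3 = (-1.620000 + (-0.930000))/2 = -1.275000
  f(c_3) = f(-1.275000) = 3.026703
  f(a) × f(c) < 0, new interval: [-1.620000, -1.275000]
Iteration 4:
  c_4 = (-1.620000 + (-1.275000))/2 = -1.447500
  f(c_4) = f(-1.447500) = 1.424360
  f(a) × f(c) < 0, new interval: [-1.620000, -1.447500]

After 4 iteration(s), the approximation is c_4 = -1.447500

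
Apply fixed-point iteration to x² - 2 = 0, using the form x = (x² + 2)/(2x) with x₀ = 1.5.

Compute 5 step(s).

Equation: x² - 2 = 0
Fixed-point form: x = (x² + 2)/(2x)
x₀ = 1.5

x_1 = g(1.500000) = 1.416667
x_2 = g(1.416667) = 1.414216
x_3 = g(1.414216) = 1.414214
x_4 = g(1.414214) = 1.414214
x_5 = g(1.414214) = 1.414214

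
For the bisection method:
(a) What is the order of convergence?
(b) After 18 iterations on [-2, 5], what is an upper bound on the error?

(a) Bisection has linear (order 1) convergence; the error is halved each step.

(b) Error bound = (b-a)/2^n = (5 - (-2))/2^{18}
    = 7/2^{18}

(a) 1 (linear); (b) error ≤ 2.67e-05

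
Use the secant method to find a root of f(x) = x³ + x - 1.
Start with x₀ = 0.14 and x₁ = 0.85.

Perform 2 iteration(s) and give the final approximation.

f(x) = x³ + x - 1
x₀ = 0.14, x₁ = 0.85

Secant formula: x_{n+1} = x_n - f(x_n)(x_n - x_{n-1})/(f(x_n) - f(x_{n-1}))

Iteration 1:
  f(0.140000) = -0.857256
  f(0.850000) = 0.464125
  x_2 = 0.850000 - 0.464125×(0.850000 - 0.140000)/(0.464125 - (-0.857256))
       = 0.600618
Iteration 2:
  f(0.850000) = 0.464125
  f(0.600618) = -0.182714
  x_3 = 0.600618 - (-0.182714)×(0.600618 - 0.850000)/(-0.182714 - 0.464125)
       = 0.671061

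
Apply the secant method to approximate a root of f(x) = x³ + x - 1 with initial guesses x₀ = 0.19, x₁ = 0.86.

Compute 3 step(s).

f(x) = x³ + x - 1
x₀ = 0.19, x₁ = 0.86

Secant formula: x_{n+1} = x_n - f(x_n)(x_n - x_{n-1})/(f(x_n) - f(x_{n-1}))

Iteration 1:
  f(0.190000) = -0.803141
  f(0.860000) = 0.496056
  x_2 = 0.860000 - 0.496056×(0.860000 - 0.190000)/(0.496056 - (-0.803141))
       = 0.604182
Iteration 2:
  f(0.860000) = 0.496056
  f(0.604182) = -0.175269
  x_3 = 0.604182 - (-0.175269)×(0.604182 - 0.860000)/(-0.175269 - 0.496056)
       = 0.670971
Iteration 3:
  f(0.604182) = -0.175269
  f(0.670971) = -0.026956
  x_4 = 0.670971 - (-0.026956)×(0.670971 - 0.604182)/(-0.026956 - (-0.175269))
       = 0.683110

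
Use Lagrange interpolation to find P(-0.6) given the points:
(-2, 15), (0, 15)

Lagrange interpolation formula:
P(x) = Σ yᵢ × Lᵢ(x)
where Lᵢ(x) = Π_{j≠i} (x - xⱼ)/(xᵢ - xⱼ)

L_0(-0.6) = (-0.6 - 0)/(-2 - 0) = 0.300000
L_1(-0.6) = (-0.6 - (-2))/(0 - (-2)) = 0.700000

P(-0.6) = 15×L_0(-0.6) + 15×L_1(-0.6)
P(-0.6) = 15.000000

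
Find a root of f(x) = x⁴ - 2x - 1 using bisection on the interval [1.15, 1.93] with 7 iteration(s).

f(x) = x⁴ - 2x - 1
Initial interval: [1.15, 1.93]

Iteration 1:
  c_1 = (1.150000 + 1.930000)/2 = 1.540000
  f(c_1) = f(1.540000) = 1.544487
  f(a) × f(c) < 0, new interval: [1.150000, 1.540000]
Iteration 2:
  c_2 = (1.150000 + 1.540000)/2 = 1.345000
  f(c_2) = f(1.345000) = -0.417429
  f(a) × f(c) ≥ 0, new interval: [1.345000, 1.540000]
Iteration 3:
  c_3 = (1.345000 + 1.540000)/2 = 1.442500
  f(c_3) = f(1.442500) = 0.444755
  f(a) × f(c) < 0, new interval: [1.345000, 1.442500]
Iteration 4:
  c_4 = (1.345000 + 1.442500)/2 = 1.393750
  f(c_4) = f(1.393750) = -0.014042
  f(a) × f(c) ≥ 0, new interval: [1.393750, 1.442500]
Iteration 5:
  c_5 = (1.393750 + 1.442500)/2 = 1.418125
  f(c_5) = f(1.418125) = 0.208187
  f(a) × f(c) < 0, new interval: [1.393750, 1.418125]
Iteration 6:
  c_6 = (1.393750 + 1.418125)/2 = 1.405937
  f(c_6) = f(1.405937) = 0.095311
  f(a) × f(c) < 0, new interval: [1.393750, 1.405937]
Iteration 7:
  c_7 = (1.393750 + 1.405937)/2 = 1.399844
  f(c_7) = f(1.399844) = 0.040198
  f(a) × f(c) < 0, new interval: [1.393750, 1.399844]

After 7 iteration(s), the approximation is c_7 = 1.399844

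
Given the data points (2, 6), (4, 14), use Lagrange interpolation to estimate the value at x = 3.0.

Lagrange interpolation formula:
P(x) = Σ yᵢ × Lᵢ(x)
where Lᵢ(x) = Π_{j≠i} (x - xⱼ)/(xᵢ - xⱼ)

L_0(3.0) = (3.0 - 4)/(2 - 4) = 0.500000
L_1(3.0) = (3.0 - 2)/(4 - 2) = 0.500000

P(3.0) = 6×L_0(3.0) + 14×L_1(3.0)
P(3.0) = 10.000000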